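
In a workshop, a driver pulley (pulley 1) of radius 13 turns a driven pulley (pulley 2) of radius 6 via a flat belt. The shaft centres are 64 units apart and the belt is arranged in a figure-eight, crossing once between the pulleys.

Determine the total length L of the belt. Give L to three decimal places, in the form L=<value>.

L=193.373

crossed belt: β = asin((r1+r2)/C) = asin(19/64) = 17.2700°
wrap1 = wrap2 = π + 2β = 214.5400°
tangent length = C·cosβ = 61.1146
L = (r1+r2)·wrap + 2·C·cosβ = 19·3.7444 + 2·61.1146 = 193.3735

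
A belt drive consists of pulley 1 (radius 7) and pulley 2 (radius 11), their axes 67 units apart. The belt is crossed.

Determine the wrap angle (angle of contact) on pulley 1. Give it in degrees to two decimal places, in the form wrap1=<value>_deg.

crossed belt: β = asin((r1+r2)/C) = asin(18/67) = 15.5843°
wrap1 = wrap2 = π + 2β = 211.1687°

wrap1=211.17_deg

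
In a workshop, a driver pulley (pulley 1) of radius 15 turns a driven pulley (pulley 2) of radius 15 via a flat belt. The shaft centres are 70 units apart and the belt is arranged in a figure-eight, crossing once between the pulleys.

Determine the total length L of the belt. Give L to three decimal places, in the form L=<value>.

crossed belt: β = asin((r1+r2)/C) = asin(30/70) = 25.3769°
wrap1 = wrap2 = π + 2β = 230.7539°
tangent length = C·cosβ = 63.2456
L = (r1+r2)·wrap + 2·C·cosβ = 30·4.0274 + 2·63.2456 = 247.3135

L=247.314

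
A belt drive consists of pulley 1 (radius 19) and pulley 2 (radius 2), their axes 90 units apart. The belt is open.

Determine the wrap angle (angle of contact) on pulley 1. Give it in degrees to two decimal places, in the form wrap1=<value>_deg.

open belt: β = asin((r2−r1)/C) = asin(-17/90) = -10.8879°
wrap1 = π − 2β = 201.7759°
wrap2 = π + 2β = 158.2241°

wrap1=201.78_deg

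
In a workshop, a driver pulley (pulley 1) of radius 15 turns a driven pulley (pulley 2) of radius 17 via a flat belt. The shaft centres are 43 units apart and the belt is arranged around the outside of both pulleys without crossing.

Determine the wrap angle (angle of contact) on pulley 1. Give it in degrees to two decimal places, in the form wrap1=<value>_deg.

open belt: β = asin((r2−r1)/C) = asin(2/43) = 2.6659°
wrap1 = π − 2β = 174.6682°
wrap2 = π + 2β = 185.3318°

wrap1=174.67_deg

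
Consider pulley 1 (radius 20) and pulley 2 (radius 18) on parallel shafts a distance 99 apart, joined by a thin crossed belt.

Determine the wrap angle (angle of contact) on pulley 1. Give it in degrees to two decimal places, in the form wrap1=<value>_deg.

crossed belt: β = asin((r1+r2)/C) = asin(38/99) = 22.5716°
wrap1 = wrap2 = π + 2β = 225.1433°

wrap1=225.14_deg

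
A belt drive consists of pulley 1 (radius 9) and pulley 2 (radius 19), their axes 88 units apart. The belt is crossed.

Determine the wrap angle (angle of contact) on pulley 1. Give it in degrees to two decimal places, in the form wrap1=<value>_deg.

wrap1=217.11_deg

crossed belt: β = asin((r1+r2)/C) = asin(28/88) = 18.5530°
wrap1 = wrap2 = π + 2β = 217.1060°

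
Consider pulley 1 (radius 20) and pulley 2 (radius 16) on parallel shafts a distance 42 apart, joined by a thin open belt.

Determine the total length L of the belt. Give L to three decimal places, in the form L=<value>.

L=197.479

open belt: β = asin((r2−r1)/C) = asin(-4/42) = -5.4650°
wrap1 = π − 2β = 190.9300°
wrap2 = π + 2β = 169.0700°
tangent length = C·cosβ = 41.8091
L = r1·wrap1 + r2·wrap2 + 2·C·cosβ = 20·3.3324 + 16·2.9508 + 2·41.8091 = 197.4786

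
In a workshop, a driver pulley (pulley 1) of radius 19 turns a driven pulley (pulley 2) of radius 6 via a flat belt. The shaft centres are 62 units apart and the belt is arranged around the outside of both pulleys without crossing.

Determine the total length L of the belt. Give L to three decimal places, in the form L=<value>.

open belt: β = asin((r2−r1)/C) = asin(-13/62) = -12.1034°
wrap1 = π − 2β = 204.2069°
wrap2 = π + 2β = 155.7931°
tangent length = C·cosβ = 60.6218
L = r1·wrap1 + r2·wrap2 + 2·C·cosβ = 19·3.5641 + 6·2.7191 + 2·60.6218 = 205.2757

L=205.276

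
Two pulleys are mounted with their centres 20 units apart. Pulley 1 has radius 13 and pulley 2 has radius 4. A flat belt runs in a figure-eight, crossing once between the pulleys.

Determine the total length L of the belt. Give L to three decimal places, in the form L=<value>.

L=109.022

crossed belt: β = asin((r1+r2)/C) = asin(17/20) = 58.2117°
wrap1 = wrap2 = π + 2β = 296.4233°
tangent length = C·cosβ = 10.5357
L = (r1+r2)·wrap + 2·C·cosβ = 17·5.1736 + 2·10.5357 = 109.0219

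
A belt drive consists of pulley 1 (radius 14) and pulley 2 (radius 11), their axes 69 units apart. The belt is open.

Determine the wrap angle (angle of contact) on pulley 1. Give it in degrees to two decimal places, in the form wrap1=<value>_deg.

wrap1=184.98_deg

open belt: β = asin((r2−r1)/C) = asin(-3/69) = -2.4919°
wrap1 = π − 2β = 184.9838°
wrap2 = π + 2β = 175.0162°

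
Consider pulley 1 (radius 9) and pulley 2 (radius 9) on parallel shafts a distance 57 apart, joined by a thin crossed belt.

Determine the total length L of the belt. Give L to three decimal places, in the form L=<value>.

L=176.282

crossed belt: β = asin((r1+r2)/C) = asin(18/57) = 18.4085°
wrap1 = wrap2 = π + 2β = 216.8170°
tangent length = C·cosβ = 54.0833
L = (r1+r2)·wrap + 2·C·cosβ = 18·3.7842 + 2·54.0833 = 176.2816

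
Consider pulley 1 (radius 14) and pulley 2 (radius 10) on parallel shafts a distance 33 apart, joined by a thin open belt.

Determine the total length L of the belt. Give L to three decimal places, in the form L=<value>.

L=141.884

open belt: β = asin((r2−r1)/C) = asin(-4/33) = -6.9621°
wrap1 = π − 2β = 193.9241°
wrap2 = π + 2β = 166.0759°
tangent length = C·cosβ = 32.7567
L = r1·wrap1 + r2·wrap2 + 2·C·cosβ = 14·3.3846 + 10·2.8986 + 2·32.7567 = 141.8837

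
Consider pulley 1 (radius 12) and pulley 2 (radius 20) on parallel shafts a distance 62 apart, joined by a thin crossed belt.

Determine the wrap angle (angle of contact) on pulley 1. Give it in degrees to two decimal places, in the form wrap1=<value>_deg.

crossed belt: β = asin((r1+r2)/C) = asin(32/62) = 31.0730°
wrap1 = wrap2 = π + 2β = 242.1459°

wrap1=242.15_deg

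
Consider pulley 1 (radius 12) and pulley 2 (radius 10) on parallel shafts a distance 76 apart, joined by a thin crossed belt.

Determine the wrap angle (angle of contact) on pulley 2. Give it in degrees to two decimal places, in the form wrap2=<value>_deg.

wrap2=213.65_deg

crossed belt: β = asin((r1+r2)/C) = asin(22/76) = 16.8264°
wrap1 = wrap2 = π + 2β = 213.6529°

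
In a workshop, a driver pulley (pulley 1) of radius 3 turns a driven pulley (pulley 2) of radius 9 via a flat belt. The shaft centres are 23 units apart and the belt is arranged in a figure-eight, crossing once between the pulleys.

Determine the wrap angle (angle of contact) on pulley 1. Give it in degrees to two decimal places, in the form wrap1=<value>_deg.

wrap1=242.90_deg

crossed belt: β = asin((r1+r2)/C) = asin(12/23) = 31.4490°
wrap1 = wrap2 = π + 2β = 242.8980°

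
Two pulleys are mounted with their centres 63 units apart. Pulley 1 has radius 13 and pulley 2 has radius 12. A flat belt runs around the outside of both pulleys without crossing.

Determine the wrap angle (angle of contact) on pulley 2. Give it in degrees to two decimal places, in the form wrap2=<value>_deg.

wrap2=178.18_deg

open belt: β = asin((r2−r1)/C) = asin(-1/63) = -0.9095°
wrap1 = π − 2β = 181.8190°
wrap2 = π + 2β = 178.1810°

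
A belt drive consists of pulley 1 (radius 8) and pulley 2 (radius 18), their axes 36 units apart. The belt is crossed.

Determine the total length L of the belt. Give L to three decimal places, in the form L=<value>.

crossed belt: β = asin((r1+r2)/C) = asin(26/36) = 46.2383°
wrap1 = wrap2 = π + 2β = 272.4765°
tangent length = C·cosβ = 24.8998
L = (r1+r2)·wrap + 2·C·cosβ = 26·4.7556 + 2·24.8998 = 173.4455

L=173.446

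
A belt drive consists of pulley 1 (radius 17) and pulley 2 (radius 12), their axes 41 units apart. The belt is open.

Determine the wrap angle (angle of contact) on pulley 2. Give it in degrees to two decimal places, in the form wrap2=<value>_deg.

open belt: β = asin((r2−r1)/C) = asin(-5/41) = -7.0047°
wrap1 = π − 2β = 194.0095°
wrap2 = π + 2β = 165.9905°

wrap2=165.99_deg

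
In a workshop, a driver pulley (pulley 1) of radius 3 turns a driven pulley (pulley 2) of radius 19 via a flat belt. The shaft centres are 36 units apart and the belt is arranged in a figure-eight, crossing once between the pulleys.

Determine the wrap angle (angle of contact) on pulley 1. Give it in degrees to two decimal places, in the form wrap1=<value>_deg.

crossed belt: β = asin((r1+r2)/C) = asin(22/36) = 37.6699°
wrap1 = wrap2 = π + 2β = 255.3398°

wrap1=255.34_deg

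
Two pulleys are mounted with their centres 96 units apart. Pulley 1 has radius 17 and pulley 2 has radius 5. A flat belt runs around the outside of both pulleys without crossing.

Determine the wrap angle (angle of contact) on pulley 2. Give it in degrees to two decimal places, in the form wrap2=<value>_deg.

wrap2=165.64_deg

open belt: β = asin((r2−r1)/C) = asin(-12/96) = -7.1808°
wrap1 = π − 2β = 194.3615°
wrap2 = π + 2β = 165.6385°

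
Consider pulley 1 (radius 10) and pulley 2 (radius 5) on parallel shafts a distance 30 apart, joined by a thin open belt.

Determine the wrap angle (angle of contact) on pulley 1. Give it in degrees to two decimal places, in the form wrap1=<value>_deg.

open belt: β = asin((r2−r1)/C) = asin(-5/30) = -9.5941°
wrap1 = π − 2β = 199.1881°
wrap2 = π + 2β = 160.8119°

wrap1=199.19_deg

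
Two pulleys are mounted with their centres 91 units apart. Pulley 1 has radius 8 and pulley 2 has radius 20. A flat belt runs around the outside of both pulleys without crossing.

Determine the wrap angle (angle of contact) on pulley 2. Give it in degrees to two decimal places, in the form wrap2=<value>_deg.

open belt: β = asin((r2−r1)/C) = asin(12/91) = 7.5776°
wrap1 = π − 2β = 164.8449°
wrap2 = π + 2β = 195.1551°

wrap2=195.16_deg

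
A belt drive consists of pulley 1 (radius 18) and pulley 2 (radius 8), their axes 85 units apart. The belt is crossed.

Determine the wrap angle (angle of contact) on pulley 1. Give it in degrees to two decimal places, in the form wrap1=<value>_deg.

wrap1=215.62_deg

crossed belt: β = asin((r1+r2)/C) = asin(26/85) = 17.8113°
wrap1 = wrap2 = π + 2β = 215.6225°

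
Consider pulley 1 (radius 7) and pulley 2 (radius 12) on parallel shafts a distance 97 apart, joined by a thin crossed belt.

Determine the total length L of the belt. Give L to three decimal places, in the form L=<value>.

crossed belt: β = asin((r1+r2)/C) = asin(19/97) = 11.2959°
wrap1 = wrap2 = π + 2β = 202.5918°
tangent length = C·cosβ = 95.1210
L = (r1+r2)·wrap + 2·C·cosβ = 19·3.5359 + 2·95.1210 = 257.4239

L=257.424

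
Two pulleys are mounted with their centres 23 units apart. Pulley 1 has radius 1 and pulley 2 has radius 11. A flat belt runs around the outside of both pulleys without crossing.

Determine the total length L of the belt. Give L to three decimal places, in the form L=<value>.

L=88.120

open belt: β = asin((r2−r1)/C) = asin(10/23) = 25.7715°
wrap1 = π − 2β = 128.4571°
wrap2 = π + 2β = 231.5429°
tangent length = C·cosβ = 20.7123
L = r1·wrap1 + r2·wrap2 + 2·C·cosβ = 1·2.2420 + 11·4.0412 + 2·20.7123 = 88.1197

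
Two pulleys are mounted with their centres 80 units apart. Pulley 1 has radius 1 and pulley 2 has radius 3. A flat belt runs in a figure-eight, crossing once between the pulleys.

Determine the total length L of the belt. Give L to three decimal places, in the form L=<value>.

L=172.766

crossed belt: β = asin((r1+r2)/C) = asin(4/80) = 2.8660°
wrap1 = wrap2 = π + 2β = 185.7320°
tangent length = C·cosβ = 79.8999
L = (r1+r2)·wrap + 2·C·cosβ = 4·3.2416 + 2·79.8999 = 172.7664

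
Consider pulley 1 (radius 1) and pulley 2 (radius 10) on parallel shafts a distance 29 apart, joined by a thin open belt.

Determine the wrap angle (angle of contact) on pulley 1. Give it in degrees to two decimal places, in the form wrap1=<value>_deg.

open belt: β = asin((r2−r1)/C) = asin(9/29) = 18.0800°
wrap1 = π − 2β = 143.8400°
wrap2 = π + 2β = 216.1600°

wrap1=143.84_deg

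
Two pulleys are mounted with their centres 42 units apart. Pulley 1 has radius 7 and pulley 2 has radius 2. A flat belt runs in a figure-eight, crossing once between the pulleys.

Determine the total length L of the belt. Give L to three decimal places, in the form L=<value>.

L=114.210

crossed belt: β = asin((r1+r2)/C) = asin(9/42) = 12.3736°
wrap1 = wrap2 = π + 2β = 204.7473°
tangent length = C·cosβ = 41.0244
L = (r1+r2)·wrap + 2·C·cosβ = 9·3.5735 + 2·41.0244 = 114.2104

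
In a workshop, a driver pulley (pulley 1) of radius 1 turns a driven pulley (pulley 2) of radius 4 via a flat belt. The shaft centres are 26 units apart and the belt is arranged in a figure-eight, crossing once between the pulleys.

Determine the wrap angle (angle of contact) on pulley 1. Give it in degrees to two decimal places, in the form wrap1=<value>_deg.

wrap1=202.17_deg

crossed belt: β = asin((r1+r2)/C) = asin(5/26) = 11.0875°
wrap1 = wrap2 = π + 2β = 202.1750°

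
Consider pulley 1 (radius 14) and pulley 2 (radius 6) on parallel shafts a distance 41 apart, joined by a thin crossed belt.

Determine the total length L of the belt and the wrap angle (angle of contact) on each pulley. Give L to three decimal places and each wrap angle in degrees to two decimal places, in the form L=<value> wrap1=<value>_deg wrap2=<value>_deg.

L=154.797 wrap1=238.39_deg wrap2=238.39_deg

crossed belt: β = asin((r1+r2)/C) = asin(20/41) = 29.1964°
wrap1 = wrap2 = π + 2β = 238.3928°
tangent length = C·cosβ = 35.7911
L = (r1+r2)·wrap + 2·C·cosβ = 20·4.1607 + 2·35.7911 = 154.7969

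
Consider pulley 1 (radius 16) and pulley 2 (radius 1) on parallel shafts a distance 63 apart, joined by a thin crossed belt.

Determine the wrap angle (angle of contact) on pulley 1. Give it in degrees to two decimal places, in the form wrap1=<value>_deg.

crossed belt: β = asin((r1+r2)/C) = asin(17/63) = 15.6548°
wrap1 = wrap2 = π + 2β = 211.3096°

wrap1=211.31_deg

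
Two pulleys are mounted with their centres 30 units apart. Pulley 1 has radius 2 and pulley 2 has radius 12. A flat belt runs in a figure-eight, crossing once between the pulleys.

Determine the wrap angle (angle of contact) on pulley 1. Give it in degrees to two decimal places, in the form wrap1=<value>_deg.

wrap1=235.64_deg

crossed belt: β = asin((r1+r2)/C) = asin(14/30) = 27.8181°
wrap1 = wrap2 = π + 2β = 235.6363°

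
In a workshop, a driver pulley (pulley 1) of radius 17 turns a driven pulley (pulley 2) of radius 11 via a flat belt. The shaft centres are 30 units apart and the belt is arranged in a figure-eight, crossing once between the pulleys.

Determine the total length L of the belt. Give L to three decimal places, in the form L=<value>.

L=176.906

crossed belt: β = asin((r1+r2)/C) = asin(28/30) = 68.9605°
wrap1 = wrap2 = π + 2β = 317.9211°
tangent length = C·cosβ = 10.7703
L = (r1+r2)·wrap + 2·C·cosβ = 28·5.5488 + 2·10.7703 = 176.9062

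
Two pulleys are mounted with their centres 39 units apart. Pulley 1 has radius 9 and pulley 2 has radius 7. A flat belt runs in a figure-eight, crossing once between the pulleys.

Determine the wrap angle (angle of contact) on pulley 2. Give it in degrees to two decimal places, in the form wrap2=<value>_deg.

wrap2=228.44_deg

crossed belt: β = asin((r1+r2)/C) = asin(16/39) = 24.2209°
wrap1 = wrap2 = π + 2β = 228.4419°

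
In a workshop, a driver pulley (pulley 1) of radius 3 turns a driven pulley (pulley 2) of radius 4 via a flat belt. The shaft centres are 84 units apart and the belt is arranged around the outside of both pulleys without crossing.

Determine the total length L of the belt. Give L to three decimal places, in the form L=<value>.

L=190.003

open belt: β = asin((r2−r1)/C) = asin(1/84) = 0.6821°
wrap1 = π − 2β = 178.6358°
wrap2 = π + 2β = 181.3642°
tangent length = C·cosβ = 83.9940
L = r1·wrap1 + r2·wrap2 + 2·C·cosβ = 3·3.1178 + 4·3.1654 + 2·83.9940 = 190.0031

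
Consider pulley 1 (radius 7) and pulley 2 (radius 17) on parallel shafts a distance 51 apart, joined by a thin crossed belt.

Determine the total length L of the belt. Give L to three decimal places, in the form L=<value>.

crossed belt: β = asin((r1+r2)/C) = asin(24/51) = 28.0725°
wrap1 = wrap2 = π + 2β = 236.1450°
tangent length = C·cosβ = 45.0000
L = (r1+r2)·wrap + 2·C·cosβ = 24·4.1215 + 2·45.0000 = 188.9162

L=188.916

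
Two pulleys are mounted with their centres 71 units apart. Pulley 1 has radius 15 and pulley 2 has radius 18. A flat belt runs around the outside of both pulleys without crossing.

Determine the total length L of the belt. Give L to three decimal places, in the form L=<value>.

L=245.799

open belt: β = asin((r2−r1)/C) = asin(3/71) = 2.4217°
wrap1 = π − 2β = 175.1567°
wrap2 = π + 2β = 184.8433°
tangent length = C·cosβ = 70.9366
L = r1·wrap1 + r2·wrap2 + 2·C·cosβ = 15·3.0571 + 18·3.2261 + 2·70.9366 = 245.7993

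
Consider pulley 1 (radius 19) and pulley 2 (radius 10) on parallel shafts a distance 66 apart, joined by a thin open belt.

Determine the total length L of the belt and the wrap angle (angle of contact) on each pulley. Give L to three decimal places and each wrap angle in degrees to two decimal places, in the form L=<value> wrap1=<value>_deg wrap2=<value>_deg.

L=224.335 wrap1=195.67_deg wrap2=164.33_deg

open belt: β = asin((r2−r1)/C) = asin(-9/66) = -7.8375°
wrap1 = π − 2β = 195.6750°
wrap2 = π + 2β = 164.3250°
tangent length = C·cosβ = 65.3835
L = r1·wrap1 + r2·wrap2 + 2·C·cosβ = 19·3.4152 + 10·2.8680 + 2·65.3835 = 224.3354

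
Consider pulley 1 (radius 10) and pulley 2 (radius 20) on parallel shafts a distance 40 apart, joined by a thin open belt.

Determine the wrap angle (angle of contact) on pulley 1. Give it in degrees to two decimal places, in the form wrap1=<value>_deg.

open belt: β = asin((r2−r1)/C) = asin(10/40) = 14.4775°
wrap1 = π − 2β = 151.0450°
wrap2 = π + 2β = 208.9550°

wrap1=151.04_deg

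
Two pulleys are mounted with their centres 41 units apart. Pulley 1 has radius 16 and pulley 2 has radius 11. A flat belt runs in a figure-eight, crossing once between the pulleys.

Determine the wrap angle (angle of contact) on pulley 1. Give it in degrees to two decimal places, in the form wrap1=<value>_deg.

wrap1=262.38_deg

crossed belt: β = asin((r1+r2)/C) = asin(27/41) = 41.1884°
wrap1 = wrap2 = π + 2β = 262.3767°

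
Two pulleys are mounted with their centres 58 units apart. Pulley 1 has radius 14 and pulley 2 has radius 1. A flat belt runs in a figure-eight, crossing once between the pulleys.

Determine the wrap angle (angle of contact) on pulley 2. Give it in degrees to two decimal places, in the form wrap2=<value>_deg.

wrap2=209.98_deg

crossed belt: β = asin((r1+r2)/C) = asin(15/58) = 14.9882°
wrap1 = wrap2 = π + 2β = 209.9765°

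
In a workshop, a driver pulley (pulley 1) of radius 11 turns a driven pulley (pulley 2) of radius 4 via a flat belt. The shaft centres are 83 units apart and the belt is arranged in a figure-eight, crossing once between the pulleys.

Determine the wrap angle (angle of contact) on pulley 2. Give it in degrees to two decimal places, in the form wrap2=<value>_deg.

wrap2=200.82_deg

crossed belt: β = asin((r1+r2)/C) = asin(15/83) = 10.4119°
wrap1 = wrap2 = π + 2β = 200.8237°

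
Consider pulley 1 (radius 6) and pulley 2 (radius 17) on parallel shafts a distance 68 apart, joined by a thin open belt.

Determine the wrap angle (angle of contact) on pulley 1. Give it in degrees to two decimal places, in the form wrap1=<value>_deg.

wrap1=161.38_deg

open belt: β = asin((r2−r1)/C) = asin(11/68) = 9.3093°
wrap1 = π − 2β = 161.3813°
wrap2 = π + 2β = 198.6187°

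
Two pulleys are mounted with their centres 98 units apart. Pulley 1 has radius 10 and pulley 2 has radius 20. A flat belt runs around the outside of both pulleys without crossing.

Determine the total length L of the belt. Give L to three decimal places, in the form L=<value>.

open belt: β = asin((r2−r1)/C) = asin(10/98) = 5.8567°
wrap1 = π − 2β = 168.2866°
wrap2 = π + 2β = 191.7134°
tangent length = C·cosβ = 97.4885
L = r1·wrap1 + r2·wrap2 + 2·C·cosβ = 10·2.9372 + 20·3.3460 + 2·97.4885 = 291.2691

L=291.269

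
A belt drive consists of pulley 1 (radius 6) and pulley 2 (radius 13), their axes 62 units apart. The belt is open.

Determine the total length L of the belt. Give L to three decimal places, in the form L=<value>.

open belt: β = asin((r2−r1)/C) = asin(7/62) = 6.4827°
wrap1 = π − 2β = 167.0346°
wrap2 = π + 2β = 192.9654°
tangent length = C·cosβ = 61.6036
L = r1·wrap1 + r2·wrap2 + 2·C·cosβ = 6·2.9153 + 13·3.3679 + 2·61.6036 = 184.4814

L=184.481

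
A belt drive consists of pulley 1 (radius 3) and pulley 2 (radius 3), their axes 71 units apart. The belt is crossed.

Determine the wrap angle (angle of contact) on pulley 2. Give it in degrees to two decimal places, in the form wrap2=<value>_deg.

crossed belt: β = asin((r1+r2)/C) = asin(6/71) = 4.8477°
wrap1 = wrap2 = π + 2β = 189.6954°

wrap2=189.70_deg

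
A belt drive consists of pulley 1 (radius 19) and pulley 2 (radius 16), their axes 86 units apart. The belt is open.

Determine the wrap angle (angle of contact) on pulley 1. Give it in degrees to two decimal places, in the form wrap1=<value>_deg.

wrap1=184.00_deg

open belt: β = asin((r2−r1)/C) = asin(-3/86) = -1.9991°
wrap1 = π − 2β = 183.9982°
wrap2 = π + 2β = 176.0018°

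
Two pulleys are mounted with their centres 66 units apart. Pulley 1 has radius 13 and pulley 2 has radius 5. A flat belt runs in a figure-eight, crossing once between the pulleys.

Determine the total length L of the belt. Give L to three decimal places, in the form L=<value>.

crossed belt: β = asin((r1+r2)/C) = asin(18/66) = 15.8266°
wrap1 = wrap2 = π + 2β = 211.6532°
tangent length = C·cosβ = 63.4980
L = (r1+r2)·wrap + 2·C·cosβ = 18·3.6940 + 2·63.4980 = 193.4889

L=193.489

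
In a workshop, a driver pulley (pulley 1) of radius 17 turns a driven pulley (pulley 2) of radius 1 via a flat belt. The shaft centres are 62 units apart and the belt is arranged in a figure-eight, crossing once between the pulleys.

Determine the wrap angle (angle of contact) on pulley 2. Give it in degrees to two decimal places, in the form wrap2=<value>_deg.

wrap2=213.75_deg

crossed belt: β = asin((r1+r2)/C) = asin(18/62) = 16.8773°
wrap1 = wrap2 = π + 2β = 213.7545°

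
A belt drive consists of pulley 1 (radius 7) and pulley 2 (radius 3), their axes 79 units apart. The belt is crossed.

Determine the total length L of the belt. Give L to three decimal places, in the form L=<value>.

L=190.683

crossed belt: β = asin((r1+r2)/C) = asin(10/79) = 7.2721°
wrap1 = wrap2 = π + 2β = 194.5443°
tangent length = C·cosβ = 78.3645
L = (r1+r2)·wrap + 2·C·cosβ = 10·3.3954 + 2·78.3645 = 190.6834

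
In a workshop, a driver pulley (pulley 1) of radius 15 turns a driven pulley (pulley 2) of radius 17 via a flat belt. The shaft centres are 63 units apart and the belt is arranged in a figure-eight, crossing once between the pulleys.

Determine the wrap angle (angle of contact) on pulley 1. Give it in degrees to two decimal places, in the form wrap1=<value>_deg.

crossed belt: β = asin((r1+r2)/C) = asin(32/63) = 30.5265°
wrap1 = wrap2 = π + 2β = 241.0530°

wrap1=241.05_deg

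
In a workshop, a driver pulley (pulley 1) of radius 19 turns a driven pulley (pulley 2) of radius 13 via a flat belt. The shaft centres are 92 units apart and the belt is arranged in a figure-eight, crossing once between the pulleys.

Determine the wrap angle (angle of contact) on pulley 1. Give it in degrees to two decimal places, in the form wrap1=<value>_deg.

wrap1=220.71_deg

crossed belt: β = asin((r1+r2)/C) = asin(32/92) = 20.3544°
wrap1 = wrap2 = π + 2β = 220.7088°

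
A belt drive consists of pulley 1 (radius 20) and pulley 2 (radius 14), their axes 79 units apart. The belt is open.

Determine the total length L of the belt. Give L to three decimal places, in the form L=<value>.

open belt: β = asin((r2−r1)/C) = asin(-6/79) = -4.3558°
wrap1 = π − 2β = 188.7115°
wrap2 = π + 2β = 171.2885°
tangent length = C·cosβ = 78.7718
L = r1·wrap1 + r2·wrap2 + 2·C·cosβ = 20·3.2936 + 14·2.9895 + 2·78.7718 = 265.2701

L=265.270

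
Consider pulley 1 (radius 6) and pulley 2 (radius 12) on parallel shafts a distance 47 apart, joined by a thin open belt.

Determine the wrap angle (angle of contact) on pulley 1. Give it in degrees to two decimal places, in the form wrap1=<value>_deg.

open belt: β = asin((r2−r1)/C) = asin(6/47) = 7.3344°
wrap1 = π − 2β = 165.3313°
wrap2 = π + 2β = 194.6687°

wrap1=165.33_deg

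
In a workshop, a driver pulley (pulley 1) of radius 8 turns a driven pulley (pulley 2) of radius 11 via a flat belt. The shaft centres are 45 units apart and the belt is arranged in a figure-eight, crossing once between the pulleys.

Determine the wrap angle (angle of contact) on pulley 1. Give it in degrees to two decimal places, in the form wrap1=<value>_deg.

crossed belt: β = asin((r1+r2)/C) = asin(19/45) = 24.9750°
wrap1 = wrap2 = π + 2β = 229.9499°

wrap1=229.95_deg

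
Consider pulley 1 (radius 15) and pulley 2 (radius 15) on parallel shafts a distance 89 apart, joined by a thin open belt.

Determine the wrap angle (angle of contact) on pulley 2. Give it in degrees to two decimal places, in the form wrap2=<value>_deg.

wrap2=180.00_deg

open belt: β = asin((r2−r1)/C) = asin(0/89) = 0.0000°
wrap1 = π − 2β = 180.0000°
wrap2 = π + 2β = 180.0000°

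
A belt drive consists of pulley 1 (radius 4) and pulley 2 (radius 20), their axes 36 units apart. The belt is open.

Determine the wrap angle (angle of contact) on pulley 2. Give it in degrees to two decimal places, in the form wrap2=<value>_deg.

wrap2=232.78_deg

open belt: β = asin((r2−r1)/C) = asin(16/36) = 26.3878°
wrap1 = π − 2β = 127.2244°
wrap2 = π + 2β = 232.7756°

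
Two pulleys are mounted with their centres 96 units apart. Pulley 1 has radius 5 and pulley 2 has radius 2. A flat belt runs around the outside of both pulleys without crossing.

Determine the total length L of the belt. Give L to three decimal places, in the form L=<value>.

open belt: β = asin((r2−r1)/C) = asin(-3/96) = -1.7908°
wrap1 = π − 2β = 183.5816°
wrap2 = π + 2β = 176.4184°
tangent length = C·cosβ = 95.9531
L = r1·wrap1 + r2·wrap2 + 2·C·cosβ = 5·3.2041 + 2·3.0791 + 2·95.9531 = 214.0849

L=214.085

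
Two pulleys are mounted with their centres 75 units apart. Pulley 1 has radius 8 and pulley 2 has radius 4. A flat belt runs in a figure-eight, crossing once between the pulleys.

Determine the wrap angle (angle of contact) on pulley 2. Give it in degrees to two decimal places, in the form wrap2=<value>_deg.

wrap2=198.41_deg

crossed belt: β = asin((r1+r2)/C) = asin(12/75) = 9.2069°
wrap1 = wrap2 = π + 2β = 198.4138°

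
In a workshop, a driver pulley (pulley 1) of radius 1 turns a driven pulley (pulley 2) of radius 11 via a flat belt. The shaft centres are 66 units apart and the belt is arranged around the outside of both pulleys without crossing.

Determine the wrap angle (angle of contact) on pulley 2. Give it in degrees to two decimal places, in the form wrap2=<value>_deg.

open belt: β = asin((r2−r1)/C) = asin(10/66) = 8.7147°
wrap1 = π − 2β = 162.5705°
wrap2 = π + 2β = 197.4295°

wrap2=197.43_deg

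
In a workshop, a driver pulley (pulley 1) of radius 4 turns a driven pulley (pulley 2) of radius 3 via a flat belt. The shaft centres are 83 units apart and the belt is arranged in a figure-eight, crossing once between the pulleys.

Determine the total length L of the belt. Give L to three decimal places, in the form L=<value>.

L=188.582

crossed belt: β = asin((r1+r2)/C) = asin(7/83) = 4.8379°
wrap1 = wrap2 = π + 2β = 189.6758°
tangent length = C·cosβ = 82.7043
L = (r1+r2)·wrap + 2·C·cosβ = 7·3.3105 + 2·82.7043 = 188.5819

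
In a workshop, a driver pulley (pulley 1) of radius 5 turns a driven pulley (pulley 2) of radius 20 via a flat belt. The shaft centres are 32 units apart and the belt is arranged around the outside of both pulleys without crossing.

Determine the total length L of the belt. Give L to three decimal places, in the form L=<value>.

L=149.709

open belt: β = asin((r2−r1)/C) = asin(15/32) = 27.9532°
wrap1 = π − 2β = 124.0936°
wrap2 = π + 2β = 235.9064°
tangent length = C·cosβ = 28.2666
L = r1·wrap1 + r2·wrap2 + 2·C·cosβ = 5·2.1658 + 20·4.1173 + 2·28.2666 = 149.7092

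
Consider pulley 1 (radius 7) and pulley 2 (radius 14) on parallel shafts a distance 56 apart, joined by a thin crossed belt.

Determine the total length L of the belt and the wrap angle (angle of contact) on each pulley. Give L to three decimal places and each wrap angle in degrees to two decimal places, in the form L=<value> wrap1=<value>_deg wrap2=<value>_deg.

crossed belt: β = asin((r1+r2)/C) = asin(21/56) = 22.0243°
wrap1 = wrap2 = π + 2β = 224.0486°
tangent length = C·cosβ = 51.9134
L = (r1+r2)·wrap + 2·C·cosβ = 21·3.9104 + 2·51.9134 = 185.9449

L=185.945 wrap1=224.05_deg wrap2=224.05_deg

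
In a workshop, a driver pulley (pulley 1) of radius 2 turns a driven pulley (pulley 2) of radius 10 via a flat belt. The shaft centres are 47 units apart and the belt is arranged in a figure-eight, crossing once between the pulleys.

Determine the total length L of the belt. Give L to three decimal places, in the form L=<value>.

crossed belt: β = asin((r1+r2)/C) = asin(12/47) = 14.7925°
wrap1 = wrap2 = π + 2β = 209.5850°
tangent length = C·cosβ = 45.4423
L = (r1+r2)·wrap + 2·C·cosβ = 12·3.6579 + 2·45.4423 = 134.7799

L=134.780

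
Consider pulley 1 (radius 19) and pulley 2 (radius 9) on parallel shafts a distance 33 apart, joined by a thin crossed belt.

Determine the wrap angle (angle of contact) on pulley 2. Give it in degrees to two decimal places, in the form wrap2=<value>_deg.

wrap2=296.09_deg

crossed belt: β = asin((r1+r2)/C) = asin(28/33) = 58.0473°
wrap1 = wrap2 = π + 2β = 296.0945°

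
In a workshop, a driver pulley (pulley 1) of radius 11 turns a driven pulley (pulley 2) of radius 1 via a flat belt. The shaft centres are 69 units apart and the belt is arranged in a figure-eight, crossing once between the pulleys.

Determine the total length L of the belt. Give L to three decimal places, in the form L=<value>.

L=177.791

crossed belt: β = asin((r1+r2)/C) = asin(12/69) = 10.0154°
wrap1 = wrap2 = π + 2β = 200.0308°
tangent length = C·cosβ = 67.9485
L = (r1+r2)·wrap + 2·C·cosβ = 12·3.4912 + 2·67.9485 = 177.7914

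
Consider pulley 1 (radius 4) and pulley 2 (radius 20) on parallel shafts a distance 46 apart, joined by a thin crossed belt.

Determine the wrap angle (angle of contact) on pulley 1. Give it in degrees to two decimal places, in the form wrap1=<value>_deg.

crossed belt: β = asin((r1+r2)/C) = asin(24/46) = 31.4490°
wrap1 = wrap2 = π + 2β = 242.8980°

wrap1=242.90_deg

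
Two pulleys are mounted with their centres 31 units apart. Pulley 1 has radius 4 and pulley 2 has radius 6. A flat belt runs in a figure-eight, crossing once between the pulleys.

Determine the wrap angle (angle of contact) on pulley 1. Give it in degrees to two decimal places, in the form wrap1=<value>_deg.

crossed belt: β = asin((r1+r2)/C) = asin(10/31) = 18.8191°
wrap1 = wrap2 = π + 2β = 217.6381°

wrap1=217.64_deg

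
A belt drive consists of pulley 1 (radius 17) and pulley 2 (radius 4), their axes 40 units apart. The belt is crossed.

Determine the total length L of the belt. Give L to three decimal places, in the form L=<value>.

crossed belt: β = asin((r1+r2)/C) = asin(21/40) = 31.6682°
wrap1 = wrap2 = π + 2β = 243.3365°
tangent length = C·cosβ = 34.0441
L = (r1+r2)·wrap + 2·C·cosβ = 21·4.2470 + 2·34.0441 = 157.2757

L=157.276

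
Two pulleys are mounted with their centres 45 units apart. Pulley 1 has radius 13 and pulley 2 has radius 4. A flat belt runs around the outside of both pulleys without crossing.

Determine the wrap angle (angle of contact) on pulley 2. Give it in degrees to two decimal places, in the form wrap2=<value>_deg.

open belt: β = asin((r2−r1)/C) = asin(-9/45) = -11.5370°
wrap1 = π − 2β = 203.0739°
wrap2 = π + 2β = 156.9261°

wrap2=156.93_deg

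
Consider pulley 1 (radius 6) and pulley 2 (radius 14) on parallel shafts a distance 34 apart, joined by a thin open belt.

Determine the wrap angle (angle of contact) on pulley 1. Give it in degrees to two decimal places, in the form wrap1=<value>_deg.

wrap1=152.78_deg

open belt: β = asin((r2−r1)/C) = asin(8/34) = 13.6090°
wrap1 = π − 2β = 152.7821°
wrap2 = π + 2β = 207.2179°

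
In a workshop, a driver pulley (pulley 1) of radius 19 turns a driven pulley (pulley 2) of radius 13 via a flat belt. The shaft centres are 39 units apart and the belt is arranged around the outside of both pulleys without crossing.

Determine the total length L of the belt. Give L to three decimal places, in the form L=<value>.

L=179.456

open belt: β = asin((r2−r1)/C) = asin(-6/39) = -8.8499°
wrap1 = π − 2β = 197.6998°
wrap2 = π + 2β = 162.3002°
tangent length = C·cosβ = 38.5357
L = r1·wrap1 + r2·wrap2 + 2·C·cosβ = 19·3.4505 + 13·2.8327 + 2·38.5357 = 179.4559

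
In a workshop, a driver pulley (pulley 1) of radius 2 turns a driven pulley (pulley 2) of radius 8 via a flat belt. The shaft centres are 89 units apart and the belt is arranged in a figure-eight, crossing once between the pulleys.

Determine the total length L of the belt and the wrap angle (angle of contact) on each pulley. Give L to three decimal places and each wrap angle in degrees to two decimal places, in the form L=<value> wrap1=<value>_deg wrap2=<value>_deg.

crossed belt: β = asin((r1+r2)/C) = asin(10/89) = 6.4514°
wrap1 = wrap2 = π + 2β = 192.9027°
tangent length = C·cosβ = 88.4364
L = (r1+r2)·wrap + 2·C·cosβ = 10·3.3668 + 2·88.4364 = 210.5407

L=210.541 wrap1=192.90_deg wrap2=192.90_deg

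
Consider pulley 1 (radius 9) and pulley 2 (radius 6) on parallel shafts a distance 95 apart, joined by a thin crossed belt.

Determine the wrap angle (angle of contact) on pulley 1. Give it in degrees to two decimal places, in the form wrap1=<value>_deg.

wrap1=198.17_deg

crossed belt: β = asin((r1+r2)/C) = asin(15/95) = 9.0847°
wrap1 = wrap2 = π + 2β = 198.1694°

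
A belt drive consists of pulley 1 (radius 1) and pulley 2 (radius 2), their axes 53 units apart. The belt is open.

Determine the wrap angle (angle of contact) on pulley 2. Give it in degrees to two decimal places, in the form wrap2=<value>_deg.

open belt: β = asin((r2−r1)/C) = asin(1/53) = 1.0811°
wrap1 = π − 2β = 177.8378°
wrap2 = π + 2β = 182.1622°

wrap2=182.16_deg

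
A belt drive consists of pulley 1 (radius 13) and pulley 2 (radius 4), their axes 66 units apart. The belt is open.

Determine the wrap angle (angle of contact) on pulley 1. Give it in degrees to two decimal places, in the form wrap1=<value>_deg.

open belt: β = asin((r2−r1)/C) = asin(-9/66) = -7.8375°
wrap1 = π − 2β = 195.6750°
wrap2 = π + 2β = 164.3250°

wrap1=195.67_deg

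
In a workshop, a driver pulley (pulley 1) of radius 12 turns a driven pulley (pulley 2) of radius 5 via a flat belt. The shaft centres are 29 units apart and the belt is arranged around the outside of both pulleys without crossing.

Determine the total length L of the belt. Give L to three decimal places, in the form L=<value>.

L=113.105

open belt: β = asin((r2−r1)/C) = asin(-7/29) = -13.9680°
wrap1 = π − 2β = 207.9359°
wrap2 = π + 2β = 152.0641°
tangent length = C·cosβ = 28.1425
L = r1·wrap1 + r2·wrap2 + 2·C·cosβ = 12·3.6292 + 5·2.6540 + 2·28.1425 = 113.1051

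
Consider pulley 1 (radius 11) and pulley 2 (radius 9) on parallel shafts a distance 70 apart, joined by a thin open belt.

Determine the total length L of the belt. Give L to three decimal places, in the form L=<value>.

L=202.889

open belt: β = asin((r2−r1)/C) = asin(-2/70) = -1.6372°
wrap1 = π − 2β = 183.2745°
wrap2 = π + 2β = 176.7255°
tangent length = C·cosβ = 69.9714
L = r1·wrap1 + r2·wrap2 + 2·C·cosβ = 11·3.1987 + 9·3.0844 + 2·69.9714 = 202.8890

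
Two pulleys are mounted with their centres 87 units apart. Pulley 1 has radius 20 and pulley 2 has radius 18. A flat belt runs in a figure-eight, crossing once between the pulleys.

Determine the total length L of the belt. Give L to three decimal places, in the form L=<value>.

L=310.259

crossed belt: β = asin((r1+r2)/C) = asin(38/87) = 25.8987°
wrap1 = wrap2 = π + 2β = 231.7974°
tangent length = C·cosβ = 78.2624
L = (r1+r2)·wrap + 2·C·cosβ = 38·4.0456 + 2·78.2624 = 310.2586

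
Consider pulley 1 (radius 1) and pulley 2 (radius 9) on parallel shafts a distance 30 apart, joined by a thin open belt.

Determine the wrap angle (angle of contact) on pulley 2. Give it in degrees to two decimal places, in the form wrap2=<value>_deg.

wrap2=210.93_deg

open belt: β = asin((r2−r1)/C) = asin(8/30) = 15.4660°
wrap1 = π − 2β = 149.0680°
wrap2 = π + 2β = 210.9320°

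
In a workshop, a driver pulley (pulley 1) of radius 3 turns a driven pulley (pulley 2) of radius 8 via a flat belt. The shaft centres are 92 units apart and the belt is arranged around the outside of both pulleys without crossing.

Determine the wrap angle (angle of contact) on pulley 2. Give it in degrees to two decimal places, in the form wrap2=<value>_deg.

wrap2=186.23_deg

open belt: β = asin((r2−r1)/C) = asin(5/92) = 3.1154°
wrap1 = π − 2β = 173.7691°
wrap2 = π + 2β = 186.2309°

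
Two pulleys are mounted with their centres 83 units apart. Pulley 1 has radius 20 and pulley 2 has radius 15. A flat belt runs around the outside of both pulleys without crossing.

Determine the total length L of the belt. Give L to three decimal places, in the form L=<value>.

L=276.257

open belt: β = asin((r2−r1)/C) = asin(-5/83) = -3.4536°
wrap1 = π − 2β = 186.9073°
wrap2 = π + 2β = 173.0927°
tangent length = C·cosβ = 82.8493
L = r1·wrap1 + r2·wrap2 + 2·C·cosβ = 20·3.2621 + 15·3.0210 + 2·82.8493 = 276.2570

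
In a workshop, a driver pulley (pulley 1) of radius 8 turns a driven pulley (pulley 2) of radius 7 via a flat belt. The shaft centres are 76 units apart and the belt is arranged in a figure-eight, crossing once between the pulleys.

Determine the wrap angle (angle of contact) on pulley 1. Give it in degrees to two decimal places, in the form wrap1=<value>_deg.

wrap1=202.77_deg

crossed belt: β = asin((r1+r2)/C) = asin(15/76) = 11.3831°
wrap1 = wrap2 = π + 2β = 202.7662°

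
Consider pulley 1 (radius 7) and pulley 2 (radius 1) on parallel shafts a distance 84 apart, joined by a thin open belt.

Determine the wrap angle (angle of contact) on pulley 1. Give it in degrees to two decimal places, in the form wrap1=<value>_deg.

wrap1=188.19_deg

open belt: β = asin((r2−r1)/C) = asin(-6/84) = -4.0960°
wrap1 = π − 2β = 188.1921°
wrap2 = π + 2β = 171.8079°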